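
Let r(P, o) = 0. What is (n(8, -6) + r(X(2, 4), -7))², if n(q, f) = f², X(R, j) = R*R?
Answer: 1296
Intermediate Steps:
X(R, j) = R²
(n(8, -6) + r(X(2, 4), -7))² = ((-6)² + 0)² = (36 + 0)² = 36² = 1296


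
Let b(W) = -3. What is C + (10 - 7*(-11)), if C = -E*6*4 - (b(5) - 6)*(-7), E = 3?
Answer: -48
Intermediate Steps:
C = -135 (C = -3*6*4 - (-3 - 6)*(-7) = -1*18*4 - (-9)*(-7) = -18*4 - 1*63 = -72 - 63 = -135)
C + (10 - 7*(-11)) = -135 + (10 - 7*(-11)) = -135 + (10 + 77) = -135 + 87 = -48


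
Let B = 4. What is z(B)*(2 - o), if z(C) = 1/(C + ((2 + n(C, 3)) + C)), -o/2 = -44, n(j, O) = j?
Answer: -43/7 ≈ -6.1429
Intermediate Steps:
o = 88 (o = -2*(-44) = 88)
z(C) = 1/(2 + 3*C) (z(C) = 1/(C + ((2 + C) + C)) = 1/(C + (2 + 2*C)) = 1/(2 + 3*C))
z(B)*(2 - o) = (2 - 1*88)/(2 + 3*4) = (2 - 88)/(2 + 12) = -86/14 = (1/14)*(-86) = -43/7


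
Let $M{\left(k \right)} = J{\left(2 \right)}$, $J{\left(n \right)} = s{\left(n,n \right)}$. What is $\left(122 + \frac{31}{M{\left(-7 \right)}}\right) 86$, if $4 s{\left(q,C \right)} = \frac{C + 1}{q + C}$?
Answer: $\frac{74132}{3} \approx 24711.0$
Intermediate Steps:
$s{\left(q,C \right)} = \frac{1 + C}{4 \left(C + q\right)}$ ($s{\left(q,C \right)} = \frac{\left(C + 1\right) \frac{1}{q + C}}{4} = \frac{\left(1 + C\right) \frac{1}{C + q}}{4} = \frac{\frac{1}{C + q} \left(1 + C\right)}{4} = \frac{1 + C}{4 \left(C + q\right)}$)
$J{\left(n \right)} = \frac{1 + n}{8 n}$ ($J{\left(n \right)} = \frac{1 + n}{4 \left(n + n\right)} = \frac{1 + n}{4 \cdot 2 n} = \frac{\frac{1}{2 n} \left(1 + n\right)}{4} = \frac{1 + n}{8 n}$)
$M{\left(k \right)} = \frac{3}{16}$ ($M{\left(k \right)} = \frac{1 + 2}{8 \cdot 2} = \frac{1}{8} \cdot \frac{1}{2} \cdot 3 = \frac{3}{16}$)
$\left(122 + \frac{31}{M{\left(-7 \right)}}\right) 86 = \left(122 + \frac{31}{\frac{3}{16}}\right) 86 = \left(122 + 31 \cdot \frac{16}{3}\right) 86 = \left(122 + \frac{496}{3}\right) 86 = \frac{862}{3} \cdot 86 = \frac{74132}{3}$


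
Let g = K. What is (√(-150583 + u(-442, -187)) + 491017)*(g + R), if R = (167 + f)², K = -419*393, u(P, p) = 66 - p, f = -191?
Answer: -80571470547 - 164091*I*√150330 ≈ -8.0572e+10 - 6.3622e+7*I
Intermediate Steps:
K = -164667
g = -164667
R = 576 (R = (167 - 191)² = (-24)² = 576)
(√(-150583 + u(-442, -187)) + 491017)*(g + R) = (√(-150583 + (66 - 1*(-187))) + 491017)*(-164667 + 576) = (√(-150583 + (66 + 187)) + 491017)*(-164091) = (√(-150583 + 253) + 491017)*(-164091) = (√(-150330) + 491017)*(-164091) = (I*√150330 + 491017)*(-164091) = (491017 + I*√150330)*(-164091) = -80571470547 - 164091*I*√150330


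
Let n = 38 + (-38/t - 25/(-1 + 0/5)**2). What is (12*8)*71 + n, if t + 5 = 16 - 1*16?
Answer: 34183/5 ≈ 6836.6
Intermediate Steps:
t = -5 (t = -5 + (16 - 1*16) = -5 + (16 - 16) = -5 + 0 = -5)
n = 103/5 (n = 38 + (-38/(-5) - 25/(-1 + 0/5)**2) = 38 + (-38*(-1/5) - 25/(-1 + 0*(1/5))**2) = 38 + (38/5 - 25/(-1 + 0)**2) = 38 + (38/5 - 25/((-1)**2)) = 38 + (38/5 - 25/1) = 38 + (38/5 - 25*1) = 38 + (38/5 - 25) = 38 - 87/5 = 103/5 ≈ 20.600)
(12*8)*71 + n = (12*8)*71 + 103/5 = 96*71 + 103/5 = 6816 + 103/5 = 34183/5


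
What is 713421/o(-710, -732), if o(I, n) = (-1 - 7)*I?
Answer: 713421/5680 ≈ 125.60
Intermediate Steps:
o(I, n) = -8*I
713421/o(-710, -732) = 713421/((-8*(-710))) = 713421/5680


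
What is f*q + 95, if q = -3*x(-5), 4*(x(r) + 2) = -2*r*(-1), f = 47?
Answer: 1459/2 ≈ 729.50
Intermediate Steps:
x(r) = -2 + r/2 (x(r) = -2 + (-2*r*(-1))/4 = -2 + (2*r)/4 = -2 + r/2)
q = 27/2 (q = -3*(-2 + (½)*(-5)) = -3*(-2 - 5/2) = -3*(-9/2) = 27/2 ≈ 13.500)
f*q + 95 = 47*(27/2) + 95 = 1269/2 + 95 = 1459/2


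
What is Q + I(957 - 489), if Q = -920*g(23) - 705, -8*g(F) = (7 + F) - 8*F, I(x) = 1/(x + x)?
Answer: -17236439/936 ≈ -18415.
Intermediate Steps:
I(x) = 1/(2*x)
g(F) = -7/8 + 7*F/8 (g(F) = -((7 + F) - 8*F)/8 = -(7 - 7*F)/8 = -7/8 + 7*F/8)
Q = -18415 (Q = -920*(-7/8 + (7/8)*23) - 705 = -920*(-7/8 + 161/8) - 705 = -920*77/4 - 705 = -17710 - 705 = -18415)
Q + I(957 - 489) = -18415 + 1/(2*(957 - 489)) = -18415 + (1/2)/468 = -18415 + (1/2)*(1/468) = -18415 + 1/936 = -17236439/936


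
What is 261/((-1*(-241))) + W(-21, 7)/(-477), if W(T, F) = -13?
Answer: 127630/114957 ≈ 1.1102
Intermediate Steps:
261/((-1*(-241))) + W(-21, 7)/(-477) = 261/((-1*(-241))) - 13/(-477) = 261/241 - 13*(-1/477) = 261*(1/241) + 13/477 = 261/241 + 13/477 = 127630/114957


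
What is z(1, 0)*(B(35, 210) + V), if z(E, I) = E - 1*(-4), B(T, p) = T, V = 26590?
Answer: 133125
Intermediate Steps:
z(E, I) = 4 + E (z(E, I) = E + 4 = 4 + E)
z(1, 0)*(B(35, 210) + V) = (4 + 1)*(35 + 26590) = 5*26625 = 133125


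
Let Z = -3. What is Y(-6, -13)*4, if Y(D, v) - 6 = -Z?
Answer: 36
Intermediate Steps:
Y(D, v) = 9 (Y(D, v) = 6 - 1*(-3) = 6 + 3 = 9)
Y(-6, -13)*4 = 9*4 = 36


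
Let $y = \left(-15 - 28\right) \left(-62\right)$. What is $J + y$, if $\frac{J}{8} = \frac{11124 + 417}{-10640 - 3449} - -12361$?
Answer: $\frac{1430701978}{14089} \approx 1.0155 \cdot 10^{5}$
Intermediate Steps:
$y = 2666$ ($y = \left(-43\right) \left(-62\right) = 2666$)
$J = \frac{1393140704}{14089}$ ($J = 8 \left(\frac{11124 + 417}{-10640 - 3449} - -12361\right) = 8 \left(\frac{11541}{-14089} + 12361\right) = 8 \left(11541 \left(- \frac{1}{14089}\right) + 12361\right) = 8 \left(- \frac{11541}{14089} + 12361\right) = 8 \cdot \frac{174142588}{14089} = \frac{1393140704}{14089} \approx 98882.0$)
$J + y = \frac{1393140704}{14089} + 2666 = \frac{1430701978}{14089}$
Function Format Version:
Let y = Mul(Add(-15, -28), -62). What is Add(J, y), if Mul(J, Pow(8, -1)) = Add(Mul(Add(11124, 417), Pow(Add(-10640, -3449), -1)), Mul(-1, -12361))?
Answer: Rational(1430701978, 14089) ≈ 1.0155e+5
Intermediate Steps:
y = 2666 (y = Mul(-43, -62) = 2666)
J = Rational(1393140704, 14089) (J = Mul(8, Add(Mul(Add(11124, 417), Pow(Add(-10640, -3449), -1)), Mul(-1, -12361))) = Mul(8, Add(Mul(11541, Pow(-14089, -1)), 12361)) = Mul(8, Add(Mul(11541, Rational(-1, 14089)), 12361)) = Mul(8, Add(Rational(-11541, 14089), 12361)) = Mul(8, Rational(174142588, 14089)) = Rational(1393140704, 14089) ≈ 98882.)
Add(J, y) = Add(Rational(1393140704, 14089), 2666) = Rational(1430701978, 14089)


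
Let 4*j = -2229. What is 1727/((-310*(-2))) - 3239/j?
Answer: 11882203/1381980 ≈ 8.5980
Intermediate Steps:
j = -2229/4 (j = (1/4)*(-2229) = -2229/4 ≈ -557.25)
1727/((-310*(-2))) - 3239/j = 1727/((-310*(-2))) - 3239/(-2229/4) = 1727/620 - 3239*(-4/2229) = 1727*(1/620) + 12956/2229 = 1727/620 + 12956/2229 = 11882203/1381980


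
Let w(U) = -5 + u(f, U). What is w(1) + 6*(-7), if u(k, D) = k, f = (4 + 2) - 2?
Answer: -43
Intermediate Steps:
f = 4 (f = 6 - 2 = 4)
w(U) = -1 (w(U) = -5 + 4 = -1)
w(1) + 6*(-7) = -1 + 6*(-7) = -1 - 42 = -43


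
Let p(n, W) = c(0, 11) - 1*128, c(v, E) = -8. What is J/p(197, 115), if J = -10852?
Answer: 2713/34 ≈ 79.794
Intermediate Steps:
p(n, W) = -136 (p(n, W) = -8 - 1*128 = -8 - 128 = -136)
J/p(197, 115) = -10852/(-136) = -10852*(-1/136) = 2713/34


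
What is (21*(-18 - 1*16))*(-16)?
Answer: 11424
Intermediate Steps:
(21*(-18 - 1*16))*(-16) = (21*(-18 - 16))*(-16) = (21*(-34))*(-16) = -714*(-16) = 11424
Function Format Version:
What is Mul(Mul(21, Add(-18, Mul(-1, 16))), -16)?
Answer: 11424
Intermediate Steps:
Mul(Mul(21, Add(-18, Mul(-1, 16))), -16) = Mul(Mul(21, Add(-18, -16)), -16) = Mul(Mul(21, -34), -16) = Mul(-714, -16) = 11424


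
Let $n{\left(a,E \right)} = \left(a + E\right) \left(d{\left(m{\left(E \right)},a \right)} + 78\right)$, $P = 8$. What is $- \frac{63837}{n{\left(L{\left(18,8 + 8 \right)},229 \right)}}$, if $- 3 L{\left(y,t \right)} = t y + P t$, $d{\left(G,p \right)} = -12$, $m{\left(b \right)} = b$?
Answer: $- \frac{63837}{5962} \approx -10.707$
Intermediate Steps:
$L{\left(y,t \right)} = - \frac{8 t}{3} - \frac{t y}{3}$ ($L{\left(y,t \right)} = - \frac{t y + 8 t}{3} = - \frac{8 t + t y}{3} = - \frac{8 t}{3} - \frac{t y}{3}$)
$n{\left(a,E \right)} = 66 E + 66 a$ ($n{\left(a,E \right)} = \left(a + E\right) \left(-12 + 78\right) = \left(E + a\right) 66 = 66 E + 66 a$)
$- \frac{63837}{n{\left(L{\left(18,8 + 8 \right)},229 \right)}} = - \frac{63837}{66 \cdot 229 + 66 \left(- \frac{\left(8 + 8\right) \left(8 + 18\right)}{3}\right)} = - \frac{63837}{15114 + 66 \left(\left(- \frac{1}{3}\right) 16 \cdot 26\right)} = - \frac{63837}{15114 + 66 \left(- \frac{416}{3}\right)} = - \frac{63837}{15114 - 9152} = - \frac{63837}{5962}$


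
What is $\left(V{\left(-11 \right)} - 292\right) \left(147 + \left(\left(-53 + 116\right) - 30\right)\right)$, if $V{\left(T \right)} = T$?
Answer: $-54540$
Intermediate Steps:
$\left(V{\left(-11 \right)} - 292\right) \left(147 + \left(\left(-53 + 116\right) - 30\right)\right) = \left(-11 - 292\right) \left(147 + \left(\left(-53 + 116\right) - 30\right)\right) = - 303 \left(147 + \left(63 - 30\right)\right) = - 303 \left(147 + 33\right) = \left(-303\right) 180 = -54540$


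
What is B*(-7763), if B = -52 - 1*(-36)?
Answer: 124208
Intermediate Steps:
B = -16 (B = -52 + 36 = -16)
B*(-7763) = -16*(-7763) = 124208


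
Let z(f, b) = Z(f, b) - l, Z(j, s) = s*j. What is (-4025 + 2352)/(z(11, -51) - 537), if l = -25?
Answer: 1673/1073 ≈ 1.5592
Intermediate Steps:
Z(j, s) = j*s
z(f, b) = 25 + b*f (z(f, b) = f*b - 1*(-25) = b*f + 25 = 25 + b*f)
(-4025 + 2352)/(z(11, -51) - 537) = (-4025 + 2352)/((25 - 51*11) - 537) = -1673/((25 - 561) - 537) = -1673/(-536 - 537) = -1673/(-1073) = -1673*(-1/1073) = 1673/1073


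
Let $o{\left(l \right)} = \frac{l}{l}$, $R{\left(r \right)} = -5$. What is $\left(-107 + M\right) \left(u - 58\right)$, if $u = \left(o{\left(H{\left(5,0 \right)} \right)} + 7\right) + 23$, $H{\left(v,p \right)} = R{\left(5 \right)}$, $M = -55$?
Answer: $4374$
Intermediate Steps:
$H{\left(v,p \right)} = -5$
$o{\left(l \right)} = 1$
$u = 31$ ($u = \left(1 + 7\right) + 23 = 8 + 23 = 31$)
$\left(-107 + M\right) \left(u - 58\right) = \left(-107 - 55\right) \left(31 - 58\right) = \left(-162\right) \left(-27\right) = 4374$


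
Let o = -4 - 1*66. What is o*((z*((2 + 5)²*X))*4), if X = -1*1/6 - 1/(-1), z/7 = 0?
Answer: 0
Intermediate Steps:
z = 0 (z = 7*0 = 0)
X = ⅚ (X = -1*⅙ - 1*(-1) = -⅙ + 1 = ⅚ ≈ 0.83333)
o = -70 (o = -4 - 66 = -70)
o*((z*((2 + 5)²*X))*4) = -70*0*((2 + 5)²*(⅚))*4 = -70*0*(7²*(⅚))*4 = -70*0*(49*(⅚))*4 = -70*0*(245/6)*4 = -0*4 = -70*0 = 0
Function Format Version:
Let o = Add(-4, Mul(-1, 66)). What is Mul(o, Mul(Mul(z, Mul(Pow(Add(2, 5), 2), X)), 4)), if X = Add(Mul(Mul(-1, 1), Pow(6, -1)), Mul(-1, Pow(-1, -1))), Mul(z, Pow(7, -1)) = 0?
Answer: 0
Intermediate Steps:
z = 0 (z = Mul(7, 0) = 0)
X = Rational(5, 6) (X = Add(Mul(-1, Rational(1, 6)), Mul(-1, -1)) = Add(Rational(-1, 6), 1) = Rational(5, 6) ≈ 0.83333)
o = -70 (o = Add(-4, -66) = -70)
Mul(o, Mul(Mul(z, Mul(Pow(Add(2, 5), 2), X)), 4)) = Mul(-70, Mul(Mul(0, Mul(Pow(Add(2, 5), 2), Rational(5, 6))), 4)) = Mul(-70, Mul(Mul(0, Mul(Pow(7, 2), Rational(5, 6))), 4)) = Mul(-70, Mul(Mul(0, Mul(49, Rational(5, 6))), 4)) = Mul(-70, Mul(Mul(0, Rational(245, 6)), 4)) = Mul(-70, Mul(0, 4)) = Mul(-70, 0) = 0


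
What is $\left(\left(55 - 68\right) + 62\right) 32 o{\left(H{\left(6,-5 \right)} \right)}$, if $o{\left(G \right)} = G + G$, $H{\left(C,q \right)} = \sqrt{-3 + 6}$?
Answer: $3136 \sqrt{3} \approx 5431.7$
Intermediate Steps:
$H{\left(C,q \right)} = \sqrt{3}$
$o{\left(G \right)} = 2 G$
$\left(\left(55 - 68\right) + 62\right) 32 o{\left(H{\left(6,-5 \right)} \right)} = \left(\left(55 - 68\right) + 62\right) 32 \cdot 2 \sqrt{3} = \left(-13 + 62\right) 32 \cdot 2 \sqrt{3} = 49 \cdot 32 \cdot 2 \sqrt{3} = 1568 \cdot 2 \sqrt{3} = 3136 \sqrt{3}$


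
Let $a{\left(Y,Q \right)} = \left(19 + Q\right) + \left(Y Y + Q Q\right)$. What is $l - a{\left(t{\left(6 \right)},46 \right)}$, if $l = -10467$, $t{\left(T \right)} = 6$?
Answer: $-12684$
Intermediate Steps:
$a{\left(Y,Q \right)} = 19 + Q + Q^{2} + Y^{2}$ ($a{\left(Y,Q \right)} = \left(19 + Q\right) + \left(Y^{2} + Q^{2}\right) = \left(19 + Q\right) + \left(Q^{2} + Y^{2}\right) = 19 + Q + Q^{2} + Y^{2}$)
$l - a{\left(t{\left(6 \right)},46 \right)} = -10467 - \left(19 + 46 + 46^{2} + 6^{2}\right) = -10467 - \left(19 + 46 + 2116 + 36\right) = -10467 - 2217 = -12684$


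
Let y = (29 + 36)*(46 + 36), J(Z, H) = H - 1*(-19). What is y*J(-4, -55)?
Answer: -191880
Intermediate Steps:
J(Z, H) = 19 + H (J(Z, H) = H + 19 = 19 + H)
y = 5330 (y = 65*82 = 5330)
y*J(-4, -55) = 5330*(19 - 55) = 5330*(-36) = -191880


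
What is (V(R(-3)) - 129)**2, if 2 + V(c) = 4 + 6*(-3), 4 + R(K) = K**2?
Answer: 21025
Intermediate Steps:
R(K) = -4 + K**2
V(c) = -16 (V(c) = -2 + (4 + 6*(-3)) = -2 + (4 - 18) = -2 - 14 = -16)
(V(R(-3)) - 129)**2 = (-16 - 129)**2 = (-145)**2 = 21025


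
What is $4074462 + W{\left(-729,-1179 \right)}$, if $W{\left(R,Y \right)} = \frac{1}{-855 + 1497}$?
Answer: $\frac{2615804605}{642} \approx 4.0745 \cdot 10^{6}$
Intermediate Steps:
$W{\left(R,Y \right)} = \frac{1}{642}$
$4074462 + W{\left(-729,-1179 \right)} = 4074462 + \frac{1}{642} = \frac{2615804605}{642}$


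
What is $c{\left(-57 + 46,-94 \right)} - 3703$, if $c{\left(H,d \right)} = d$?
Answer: $-3797$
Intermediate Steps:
$c{\left(-57 + 46,-94 \right)} - 3703 = -94 - 3703 = -3797$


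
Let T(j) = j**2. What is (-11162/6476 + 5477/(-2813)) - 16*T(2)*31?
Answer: -18104685975/9108494 ≈ -1987.7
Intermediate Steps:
(-11162/6476 + 5477/(-2813)) - 16*T(2)*31 = (-11162/6476 + 5477/(-2813)) - 16*2**2*31 = (-11162*1/6476 + 5477*(-1/2813)) - 16*4*31 = (-5581/3238 - 5477/2813) - 64*31 = -33433879/9108494 - 1984 = -18104685975/9108494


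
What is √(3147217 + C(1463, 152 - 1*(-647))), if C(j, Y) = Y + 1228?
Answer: 6*√87479 ≈ 1774.6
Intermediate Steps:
C(j, Y) = 1228 + Y
√(3147217 + C(1463, 152 - 1*(-647))) = √(3147217 + (1228 + (152 - 1*(-647)))) = √(3147217 + (1228 + (152 + 647))) = √(3147217 + (1228 + 799)) = √(3147217 + 2027) = √3149244 = 6*√87479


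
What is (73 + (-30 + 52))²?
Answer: 9025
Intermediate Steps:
(73 + (-30 + 52))² = (73 + 22)² = 95² = 9025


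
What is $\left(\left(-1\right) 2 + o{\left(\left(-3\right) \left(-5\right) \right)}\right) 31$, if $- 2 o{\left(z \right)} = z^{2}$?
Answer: $- \frac{7099}{2} \approx -3549.5$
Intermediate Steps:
$o{\left(z \right)} = - \frac{z^{2}}{2}$
$\left(\left(-1\right) 2 + o{\left(\left(-3\right) \left(-5\right) \right)}\right) 31 = \left(\left(-1\right) 2 - \frac{\left(\left(-3\right) \left(-5\right)\right)^{2}}{2}\right) 31 = \left(-2 - \frac{15^{2}}{2}\right) 31 = \left(-2 - \frac{225}{2}\right) 31 = \left(- \frac{229}{2}\right) 31 = - \frac{7099}{2}$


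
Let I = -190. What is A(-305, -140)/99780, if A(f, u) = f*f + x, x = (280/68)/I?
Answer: 7511767/8057235 ≈ 0.93230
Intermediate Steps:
x = -7/323 (x = (280/68)/(-190) = (280*(1/68))*(-1/190) = (70/17)*(-1/190) = -7/323 ≈ -0.021672)
A(f, u) = -7/323 + f² (A(f, u) = f*f - 7/323 = f² - 7/323 = -7/323 + f²)
A(-305, -140)/99780 = (-7/323 + (-305)²)/99780 = (-7/323 + 93025)*(1/99780) = (30047068/323)*(1/99780) = 7511767/8057235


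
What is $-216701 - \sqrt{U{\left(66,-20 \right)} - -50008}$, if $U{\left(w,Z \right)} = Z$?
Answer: $-216701 - 2 \sqrt{12497} \approx -2.1692 \cdot 10^{5}$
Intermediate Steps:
$-216701 - \sqrt{U{\left(66,-20 \right)} - -50008} = -216701 - \sqrt{-20 - -50008} = -216701 - \sqrt{-20 + 50008} = -216701 - \sqrt{49988} = -216701 - 2 \sqrt{12497}$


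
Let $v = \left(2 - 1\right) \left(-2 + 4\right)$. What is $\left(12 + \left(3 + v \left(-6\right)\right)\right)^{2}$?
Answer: $9$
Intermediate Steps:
$v = 2$ ($v = 1 \cdot 2 = 2$)
$\left(12 + \left(3 + v \left(-6\right)\right)\right)^{2} = \left(12 + \left(3 + 2 \left(-6\right)\right)\right)^{2} = \left(12 + \left(3 - 12\right)\right)^{2} = \left(12 - 9\right)^{2} = 3^{2} = 9$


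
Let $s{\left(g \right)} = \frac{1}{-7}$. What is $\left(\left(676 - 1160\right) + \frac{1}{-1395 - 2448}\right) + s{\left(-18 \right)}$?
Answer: $- \frac{1860562}{3843} \approx -484.14$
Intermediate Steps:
$s{\left(g \right)} = - \frac{1}{7}$
$\left(\left(676 - 1160\right) + \frac{1}{-1395 - 2448}\right) + s{\left(-18 \right)} = \left(\left(676 - 1160\right) + \frac{1}{-1395 - 2448}\right) - \frac{1}{7} = \left(\left(676 - 1160\right) + \frac{1}{-3843}\right) - \frac{1}{7} = \left(-484 - \frac{1}{3843}\right) - \frac{1}{7} = - \frac{1860013}{3843} - \frac{1}{7} = - \frac{1860562}{3843}$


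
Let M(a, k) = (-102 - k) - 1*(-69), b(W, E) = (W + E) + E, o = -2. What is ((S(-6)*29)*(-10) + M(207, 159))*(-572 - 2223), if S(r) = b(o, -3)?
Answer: -5947760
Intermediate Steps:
b(W, E) = W + 2*E (b(W, E) = (E + W) + E = W + 2*E)
S(r) = -8 (S(r) = -2 + 2*(-3) = -2 - 6 = -8)
M(a, k) = -33 - k (M(a, k) = (-102 - k) + 69 = -33 - k)
((S(-6)*29)*(-10) + M(207, 159))*(-572 - 2223) = (-8*29*(-10) + (-33 - 1*159))*(-572 - 2223) = (-232*(-10) + (-33 - 159))*(-2795) = (2320 - 192)*(-2795) = 2128*(-2795) = -5947760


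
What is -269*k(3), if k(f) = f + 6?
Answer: -2421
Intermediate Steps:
k(f) = 6 + f
-269*k(3) = -269*(6 + 3) = -269*9 = -2421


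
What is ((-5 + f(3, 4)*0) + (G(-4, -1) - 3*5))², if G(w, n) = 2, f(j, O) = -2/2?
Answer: 324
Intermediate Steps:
f(j, O) = -1 (f(j, O) = -2*½ = -1)
((-5 + f(3, 4)*0) + (G(-4, -1) - 3*5))² = ((-5 - 1*0) + (2 - 3*5))² = ((-5 + 0) + (2 - 15))² = (-5 - 13)² = (-18)² = 324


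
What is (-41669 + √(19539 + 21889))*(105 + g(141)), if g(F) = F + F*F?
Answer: -838671963 + 40254*√10357 ≈ -8.3458e+8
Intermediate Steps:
g(F) = F + F²
(-41669 + √(19539 + 21889))*(105 + g(141)) = (-41669 + √(19539 + 21889))*(105 + 141*(1 + 141)) = (-41669 + √41428)*(105 + 141*142) = (-41669 + 2*√10357)*(105 + 20022) = (-41669 + 2*√10357)*20127 = -838671963 + 40254*√10357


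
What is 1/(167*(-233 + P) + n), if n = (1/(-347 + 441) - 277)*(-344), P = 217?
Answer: 47/4352780 ≈ 1.0798e-5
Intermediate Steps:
n = 4478364/47 (n = (1/94 - 277)*(-344) = -26037/94*(-344) = 4478364/47 ≈ 95284.)
1/(167*(-233 + P) + n) = 1/(167*(-233 + 217) + 4478364/47) = 1/(167*(-16) + 4478364/47) = 1/(-2672 + 4478364/47) = 1/(4352780/47) = 47/4352780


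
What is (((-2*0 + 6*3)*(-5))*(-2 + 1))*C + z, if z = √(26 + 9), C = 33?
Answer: 2970 + √35 ≈ 2975.9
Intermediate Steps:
z = √35 ≈ 5.9161
(((-2*0 + 6*3)*(-5))*(-2 + 1))*C + z = (((-2*0 + 6*3)*(-5))*(-2 + 1))*33 + √35 = (((0 + 18)*(-5))*(-1))*33 + √35 = ((18*(-5))*(-1))*33 + √35 = -90*(-1)*33 + √35 = 90*33 + √35 = 2970 + √35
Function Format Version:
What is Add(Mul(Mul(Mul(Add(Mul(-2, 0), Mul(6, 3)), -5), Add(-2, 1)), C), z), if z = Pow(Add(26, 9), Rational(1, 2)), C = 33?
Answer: Add(2970, Pow(35, Rational(1, 2))) ≈ 2975.9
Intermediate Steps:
z = Pow(35, Rational(1, 2)) ≈ 5.9161
Add(Mul(Mul(Mul(Add(Mul(-2, 0), Mul(6, 3)), -5), Add(-2, 1)), C), z) = Add(Mul(Mul(Mul(Add(Mul(-2, 0), Mul(6, 3)), -5), Add(-2, 1)), 33), Pow(35, Rational(1, 2))) = Add(Mul(Mul(Mul(Add(0, 18), -5), -1), 33), Pow(35, Rational(1, 2))) = Add(Mul(Mul(Mul(18, -5), -1), 33), Pow(35, Rational(1, 2))) = Add(Mul(Mul(-90, -1), 33), Pow(35, Rational(1, 2))) = Add(Mul(90, 33), Pow(35, Rational(1, 2))) = Add(2970, Pow(35, Rational(1, 2)))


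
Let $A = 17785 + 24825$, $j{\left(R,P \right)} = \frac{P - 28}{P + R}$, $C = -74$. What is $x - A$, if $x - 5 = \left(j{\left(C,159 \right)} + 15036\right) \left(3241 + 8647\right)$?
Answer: $\frac{15191513183}{85} \approx 1.7872 \cdot 10^{8}$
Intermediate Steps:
$j{\left(R,P \right)} = \frac{-28 + P}{P + R}$
$A = 42610$
$x = \frac{15195135033}{85}$ ($x = 5 + \left(\frac{-28 + 159}{159 - 74} + 15036\right) \left(3241 + 8647\right) = 5 + \left(\frac{1}{85} \cdot 131 + 15036\right) 11888 = 5 + \left(\frac{131}{85} + 15036\right) 11888 = 5 + \frac{1278191}{85} \cdot 11888 = 5 + \frac{15195134608}{85} = \frac{15195135033}{85} \approx 1.7877 \cdot 10^{8}$)
$x - A = \frac{15195135033}{85} - 42610 = \frac{15191513183}{85}$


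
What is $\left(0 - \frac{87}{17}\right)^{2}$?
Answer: $\frac{7569}{289} \approx 26.19$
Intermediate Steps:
$\left(0 - \frac{87}{17}\right)^{2} = \left(- \frac{87}{17}\right)^{2} = \frac{7569}{289}$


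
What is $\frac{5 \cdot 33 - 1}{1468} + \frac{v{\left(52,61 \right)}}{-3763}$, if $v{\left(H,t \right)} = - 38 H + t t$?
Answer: $- \frac{486132}{1381021} \approx -0.35201$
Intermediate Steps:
$v{\left(H,t \right)} = t^{2} - 38 H$ ($v{\left(H,t \right)} = - 38 H + t^{2} = t^{2} - 38 H$)
$\frac{5 \cdot 33 - 1}{1468} + \frac{v{\left(52,61 \right)}}{-3763} = \frac{5 \cdot 33 - 1}{1468} + \frac{61^{2} - 1976}{-3763} = \left(165 - 1\right) \frac{1}{1468} + \left(3721 - 1976\right) \left(- \frac{1}{3763}\right) = 164 \cdot \frac{1}{1468} + 1745 \left(- \frac{1}{3763}\right) = \frac{41}{367} - \frac{1745}{3763} = - \frac{486132}{1381021}$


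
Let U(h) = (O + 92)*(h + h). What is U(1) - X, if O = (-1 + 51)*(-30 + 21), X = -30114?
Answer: 29398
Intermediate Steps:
O = -450 (O = 50*(-9) = -450)
U(h) = -716*h (U(h) = (-450 + 92)*(h + h) = -716*h)
U(1) - X = -716*1 - 1*(-30114) = -716 + 30114 = 29398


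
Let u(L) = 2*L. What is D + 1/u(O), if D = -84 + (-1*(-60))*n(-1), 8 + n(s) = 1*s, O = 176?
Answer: -219647/352 ≈ -624.00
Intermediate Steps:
n(s) = -8 + s (n(s) = -8 + 1*s = -8 + s)
D = -624 (D = -84 + (-1*(-60))*(-8 - 1) = -84 + 60*(-9) = -84 - 540 = -624)
D + 1/u(O) = -624 + 1/(2*176) = -624 + 1/352 = -219647/352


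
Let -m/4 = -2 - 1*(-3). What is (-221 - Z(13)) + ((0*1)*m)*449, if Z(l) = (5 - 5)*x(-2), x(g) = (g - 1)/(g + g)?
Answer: -221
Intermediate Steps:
m = -4 (m = -4*(-2 - 1*(-3)) = -4*(-2 + 3) = -4*1 = -4)
x(g) = (-1 + g)/(2*g) (x(g) = (-1 + g)/((2*g)) = (-1 + g)*(1/(2*g)) = (-1 + g)/(2*g))
Z(l) = 0 (Z(l) = (5 - 5)*((1/2)*(-1 - 2)/(-2)) = 0*((1/2)*(-1/2)*(-3)) = 0*(3/4) = 0)
(-221 - Z(13)) + ((0*1)*m)*449 = (-221 - 1*0) + ((0*1)*(-4))*449 = (-221 + 0) + (0*(-4))*449 = -221 + 0*449 = -221 + 0 = -221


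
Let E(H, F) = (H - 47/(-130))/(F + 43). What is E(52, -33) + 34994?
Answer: 45499007/1300 ≈ 34999.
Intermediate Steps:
E(H, F) = (47/130 + H)/(43 + F) (E(H, F) = (H - 47*(-1/130))/(43 + F) = (H + 47/130)/(43 + F) = (47/130 + H)/(43 + F))
E(52, -33) + 34994 = (47/130 + 52)/(43 - 33) + 34994 = (6807/130)/10 + 34994 = (1/10)*(6807/130) + 34994 = 6807/1300 + 34994 = 45499007/1300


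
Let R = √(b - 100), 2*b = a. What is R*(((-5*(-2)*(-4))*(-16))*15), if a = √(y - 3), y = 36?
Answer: 4800*√(-400 + 2*√33) ≈ 94611.0*I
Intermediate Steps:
a = √33 (a = √(36 - 3) = √33 ≈ 5.7446)
b = √33/2 ≈ 2.8723
R = √(-100 + √33/2) (R = √(√33/2 - 100) = √(-100 + √33/2) ≈ 9.8553*I)
R*(((-5*(-2)*(-4))*(-16))*15) = (√(-400 + 2*√33)/2)*(((-5*(-2)*(-4))*(-16))*15) = (√(-400 + 2*√33)/2)*(((10*(-4))*(-16))*15) = (√(-400 + 2*√33)/2)*(-40*(-16)*15) = (√(-400 + 2*√33)/2)*(640*15) = (√(-400 + 2*√33)/2)*9600 = 4800*√(-400 + 2*√33)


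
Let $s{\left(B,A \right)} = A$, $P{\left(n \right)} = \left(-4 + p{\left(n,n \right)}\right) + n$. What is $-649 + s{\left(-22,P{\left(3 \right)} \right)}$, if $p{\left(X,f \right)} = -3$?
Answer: $-653$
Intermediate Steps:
$P{\left(n \right)} = -7 + n$ ($P{\left(n \right)} = \left(-4 - 3\right) + n = -7 + n$)
$-649 + s{\left(-22,P{\left(3 \right)} \right)} = -649 + \left(-7 + 3\right) = -649 - 4 = -653$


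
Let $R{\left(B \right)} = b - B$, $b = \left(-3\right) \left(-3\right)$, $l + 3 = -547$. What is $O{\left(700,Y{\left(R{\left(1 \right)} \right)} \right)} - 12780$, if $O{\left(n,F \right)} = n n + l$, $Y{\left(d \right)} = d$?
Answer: $476670$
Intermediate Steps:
$l = -550$ ($l = -3 - 547 = -550$)
$b = 9$
$R{\left(B \right)} = 9 - B$
$O{\left(n,F \right)} = -550 + n^{2}$ ($O{\left(n,F \right)} = n n - 550 = n^{2} - 550 = -550 + n^{2}$)
$O{\left(700,Y{\left(R{\left(1 \right)} \right)} \right)} - 12780 = \left(-550 + 700^{2}\right) - 12780 = \left(-550 + 490000\right) - 12780 = 489450 - 12780 = 476670$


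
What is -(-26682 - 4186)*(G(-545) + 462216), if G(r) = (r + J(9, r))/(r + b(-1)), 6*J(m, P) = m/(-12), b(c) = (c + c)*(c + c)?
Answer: 15437667187853/1082 ≈ 1.4268e+10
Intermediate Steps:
b(c) = 4*c² (b(c) = (2*c)*(2*c) = 4*c²)
J(m, P) = -m/72 (J(m, P) = (m/(-12))/6 = (m*(-1/12))/6 = (-m/12)/6 = -m/72)
G(r) = (-⅛ + r)/(4 + r) (G(r) = (r - 1/72*9)/(r + 4*(-1)²) = (r - ⅛)/(r + 4*1) = (-⅛ + r)/(r + 4) = (-⅛ + r)/(4 + r))
-(-26682 - 4186)*(G(-545) + 462216) = -(-26682 - 4186)*((-⅛ - 545)/(4 - 545) + 462216) = -(-30868)*(-4361/8/(-541) + 462216) = -(-30868)*(-1/541*(-4361/8) + 462216) = -(-30868)*(4361/4328 + 462216) = -(-30868)*2000475209/4328 = -1*(-15437667187853/1082) = 15437667187853/1082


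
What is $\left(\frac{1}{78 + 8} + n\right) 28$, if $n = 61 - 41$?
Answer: $\frac{24094}{43} \approx 560.33$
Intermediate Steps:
$n = 20$ ($n = 61 - 41 = 20$)
$\left(\frac{1}{78 + 8} + n\right) 28 = \left(\frac{1}{78 + 8} + 20\right) 28 = \left(\frac{1}{86} + 20\right) 28 = \frac{1721}{86} \cdot 28 = \frac{24094}{43}$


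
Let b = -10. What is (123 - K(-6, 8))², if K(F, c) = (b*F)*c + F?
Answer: 123201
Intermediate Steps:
K(F, c) = F - 10*F*c (K(F, c) = (-10*F)*c + F = -10*F*c + F = F - 10*F*c)
(123 - K(-6, 8))² = (123 - (-6)*(1 - 10*8))² = (123 - (-6)*(1 - 80))² = (123 - (-6)*(-79))² = (123 - 1*474)² = (123 - 474)² = (-351)² = 123201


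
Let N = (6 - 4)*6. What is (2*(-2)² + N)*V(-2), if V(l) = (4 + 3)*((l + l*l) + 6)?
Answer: 1120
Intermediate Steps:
V(l) = 42 + 7*l + 7*l² (V(l) = 7*((l + l²) + 6) = 7*(6 + l + l²) = 42 + 7*l + 7*l²)
N = 12 (N = 2*6 = 12)
(2*(-2)² + N)*V(-2) = (2*(-2)² + 12)*(42 + 7*(-2) + 7*(-2)²) = (2*4 + 12)*(42 - 14 + 7*4) = (8 + 12)*(42 - 14 + 28) = 20*56 = 1120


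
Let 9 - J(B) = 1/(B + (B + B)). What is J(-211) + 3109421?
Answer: 1968269191/633 ≈ 3.1094e+6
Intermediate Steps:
J(B) = 9 - 1/(3*B) (J(B) = 9 - 1/(B + (B + B)) = 9 - 1/(B + 2*B) = 9 - 1/(3*B))
J(-211) + 3109421 = (9 - ⅓/(-211)) + 3109421 = (9 - ⅓*(-1/211)) + 3109421 = (9 + 1/633) + 3109421 = 5698/633 + 3109421 = 1968269191/633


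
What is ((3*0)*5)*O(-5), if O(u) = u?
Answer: 0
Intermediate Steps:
((3*0)*5)*O(-5) = ((3*0)*5)*(-5) = (0*5)*(-5) = 0*(-5) = 0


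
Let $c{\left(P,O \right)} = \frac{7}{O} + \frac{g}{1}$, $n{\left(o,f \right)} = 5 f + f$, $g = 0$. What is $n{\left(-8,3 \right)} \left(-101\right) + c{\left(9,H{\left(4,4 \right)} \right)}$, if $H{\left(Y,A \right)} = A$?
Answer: $- \frac{7265}{4} \approx -1816.3$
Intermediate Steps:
$n{\left(o,f \right)} = 6 f$
$c{\left(P,O \right)} = \frac{7}{O}$ ($c{\left(P,O \right)} = \frac{7}{O} + \frac{0}{1} = \frac{7}{O} + 0 \cdot 1 = \frac{7}{O} + 0 = \frac{7}{O}$)
$n{\left(-8,3 \right)} \left(-101\right) + c{\left(9,H{\left(4,4 \right)} \right)} = 6 \cdot 3 \left(-101\right) + \frac{7}{4} = 18 \left(-101\right) + 7 \cdot \frac{1}{4} = -1818 + \frac{7}{4} = - \frac{7265}{4}$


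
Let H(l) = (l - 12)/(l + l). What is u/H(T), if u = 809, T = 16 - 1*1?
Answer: 8090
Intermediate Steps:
T = 15 (T = 16 - 1 = 15)
H(l) = (-12 + l)/(2*l) (H(l) = (-12 + l)/((2*l)) = (-12 + l)*(1/(2*l)) = (-12 + l)/(2*l))
u/H(T) = 809/(((1/2)*(-12 + 15)/15)) = 809/(((1/2)*(1/15)*3)) = 809/(1/10) = 809*10 = 8090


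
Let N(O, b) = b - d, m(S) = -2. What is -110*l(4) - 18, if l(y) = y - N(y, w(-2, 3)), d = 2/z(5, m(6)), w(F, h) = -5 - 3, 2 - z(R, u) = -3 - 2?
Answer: -9586/7 ≈ -1369.4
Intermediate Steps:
z(R, u) = 7 (z(R, u) = 2 - (-3 - 2) = 2 - 1*(-5) = 2 + 5 = 7)
w(F, h) = -8
d = 2/7 ≈ 0.28571
N(O, b) = -2/7 + b (N(O, b) = b - 1*2/7 = b - 2/7 = -2/7 + b)
l(y) = 58/7 + y (l(y) = y - (-2/7 - 8) = y - 1*(-58/7) = y + 58/7 = 58/7 + y)
-110*l(4) - 18 = -110*(58/7 + 4) - 18 = -110*86/7 - 18 = -9460/7 - 18 = -9586/7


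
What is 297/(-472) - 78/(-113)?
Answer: 3255/53336 ≈ 0.061028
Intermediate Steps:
297/(-472) - 78/(-113) = 297*(-1/472) - 78*(-1/113) = -297/472 + 78/113 = 3255/53336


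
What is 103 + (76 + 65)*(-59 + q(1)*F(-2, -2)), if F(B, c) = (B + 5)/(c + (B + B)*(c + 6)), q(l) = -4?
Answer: -8122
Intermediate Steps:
F(B, c) = (5 + B)/(c + 2*B*(6 + c)) (F(B, c) = (5 + B)/(c + (2*B)*(6 + c)) = (5 + B)/(c + 2*B*(6 + c)))
103 + (76 + 65)*(-59 + q(1)*F(-2, -2)) = 103 + (76 + 65)*(-59 - 4*(5 - 2)/(-2 + 12*(-2) + 2*(-2)*(-2))) = 103 + 141*(-59 - 4*3/(-2 - 24 + 8)) = 103 + 141*(-59 - 4*3/(-18)) = 103 + 141*(-59 - (-2)*3/9) = 103 + 141*(-59 - 4*(-⅙)) = 103 + 141*(-59 + ⅔) = 103 + 141*(-175/3) = 103 - 8225 = -8122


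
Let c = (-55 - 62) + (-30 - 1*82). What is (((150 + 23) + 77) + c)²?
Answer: 441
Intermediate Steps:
c = -229 (c = -117 + (-30 - 82) = -117 - 112 = -229)
(((150 + 23) + 77) + c)² = (((150 + 23) + 77) - 229)² = ((173 + 77) - 229)² = (250 - 229)² = 21² = 441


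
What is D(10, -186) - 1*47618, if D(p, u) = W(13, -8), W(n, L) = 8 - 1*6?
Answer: -47616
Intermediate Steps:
W(n, L) = 2 (W(n, L) = 8 - 6 = 2)
D(p, u) = 2
D(10, -186) - 1*47618 = 2 - 1*47618 = 2 - 47618 = -47616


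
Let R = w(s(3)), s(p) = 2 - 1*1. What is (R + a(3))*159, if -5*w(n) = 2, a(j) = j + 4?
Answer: 5247/5 ≈ 1049.4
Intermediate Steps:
s(p) = 1 (s(p) = 2 - 1 = 1)
a(j) = 4 + j
w(n) = -⅖ (w(n) = -⅕*2 = -⅖)
R = -⅖ ≈ -0.40000
(R + a(3))*159 = (-⅖ + (4 + 3))*159 = (-⅖ + 7)*159 = (33/5)*159 = 5247/5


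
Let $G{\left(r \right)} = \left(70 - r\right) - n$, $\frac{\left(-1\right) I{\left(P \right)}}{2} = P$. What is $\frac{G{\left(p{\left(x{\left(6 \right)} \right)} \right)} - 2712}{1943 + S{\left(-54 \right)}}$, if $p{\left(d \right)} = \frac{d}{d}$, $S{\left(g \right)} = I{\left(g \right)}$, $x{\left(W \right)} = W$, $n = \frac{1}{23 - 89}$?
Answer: $- \frac{174437}{135366} \approx -1.2886$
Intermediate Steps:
$I{\left(P \right)} = - 2 P$
$n = - \frac{1}{66}$ ($n = \frac{1}{-66} = - \frac{1}{66} \approx -0.015152$)
$S{\left(g \right)} = - 2 g$
$p{\left(d \right)} = 1$
$G{\left(r \right)} = \frac{4621}{66} - r$ ($G{\left(r \right)} = \left(70 - r\right) - - \frac{1}{66} = \left(70 - r\right) + \frac{1}{66} = \frac{4621}{66} - r$)
$\frac{G{\left(p{\left(x{\left(6 \right)} \right)} \right)} - 2712}{1943 + S{\left(-54 \right)}} = \frac{\left(\frac{4621}{66} - 1\right) - 2712}{1943 - -108} = \frac{\left(\frac{4621}{66} - 1\right) - 2712}{1943 + 108} = \frac{\frac{4555}{66} - 2712}{2051} = \left(- \frac{174437}{66}\right) \frac{1}{2051} = - \frac{174437}{135366}$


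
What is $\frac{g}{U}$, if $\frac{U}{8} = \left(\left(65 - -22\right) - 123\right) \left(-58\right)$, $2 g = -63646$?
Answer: $- \frac{31823}{16704} \approx -1.9051$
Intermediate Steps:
$g = -31823$ ($g = \frac{1}{2} \left(-63646\right) = -31823$)
$U = 16704$ ($U = 8 \left(\left(65 - -22\right) - 123\right) \left(-58\right) = 8 \left(\left(65 + 22\right) - 123\right) \left(-58\right) = 8 \left(87 - 123\right) \left(-58\right) = 8 \left(\left(-36\right) \left(-58\right)\right) = 8 \cdot 2088 = 16704$)
$\frac{g}{U} = - \frac{31823}{16704}$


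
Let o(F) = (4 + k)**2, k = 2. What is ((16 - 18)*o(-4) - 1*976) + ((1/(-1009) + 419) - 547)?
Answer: -1186585/1009 ≈ -1176.0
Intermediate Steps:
o(F) = 36 (o(F) = (4 + 2)**2 = 6**2 = 36)
((16 - 18)*o(-4) - 1*976) + ((1/(-1009) + 419) - 547) = ((16 - 18)*36 - 1*976) + ((1/(-1009) + 419) - 547) = (-2*36 - 976) + ((-1/1009 + 419) - 547) = (-72 - 976) + (422770/1009 - 547) = -1048 - 129153/1009 = -1186585/1009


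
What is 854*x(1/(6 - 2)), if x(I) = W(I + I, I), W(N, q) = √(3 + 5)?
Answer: 1708*√2 ≈ 2415.5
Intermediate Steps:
W(N, q) = 2*√2 (W(N, q) = √8 = 2*√2)
x(I) = 2*√2
854*x(1/(6 - 2)) = 854*(2*√2) = 1708*√2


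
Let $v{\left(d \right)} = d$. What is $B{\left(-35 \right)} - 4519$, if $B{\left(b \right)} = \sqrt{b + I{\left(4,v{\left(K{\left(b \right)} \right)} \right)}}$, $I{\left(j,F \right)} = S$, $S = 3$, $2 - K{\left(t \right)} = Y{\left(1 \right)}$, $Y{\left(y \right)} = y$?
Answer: $-4519 + 4 i \sqrt{2} \approx -4519.0 + 5.6569 i$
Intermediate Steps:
$K{\left(t \right)} = 1$ ($K{\left(t \right)} = 2 - 1 = 1$)
$I{\left(j,F \right)} = 3$
$B{\left(b \right)} = \sqrt{3 + b}$ ($B{\left(b \right)} = \sqrt{b + 3} = \sqrt{3 + b}$)
$B{\left(-35 \right)} - 4519 = \sqrt{3 - 35} - 4519 = \sqrt{-32} - 4519 = 4 i \sqrt{2} - 4519 = -4519 + 4 i \sqrt{2}$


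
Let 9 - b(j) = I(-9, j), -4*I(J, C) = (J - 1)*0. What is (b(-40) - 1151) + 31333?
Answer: 30191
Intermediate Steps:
I(J, C) = 0 (I(J, C) = -(J - 1)*0/4 = -(-1 + J)*0/4 = -1/4*0 = 0)
b(j) = 9 (b(j) = 9 - 1*0 = 9 + 0 = 9)
(b(-40) - 1151) + 31333 = (9 - 1151) + 31333 = -1142 + 31333 = 30191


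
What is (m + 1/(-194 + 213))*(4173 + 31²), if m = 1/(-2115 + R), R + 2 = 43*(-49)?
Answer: 10794235/40128 ≈ 269.00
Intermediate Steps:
R = -2109 (R = -2 + 43*(-49) = -2 - 2107 = -2109)
m = -1/4224 (m = 1/(-2115 - 2109) = 1/(-4224) = -1/4224 ≈ -0.00023674)
(m + 1/(-194 + 213))*(4173 + 31²) = (-1/4224 + 1/(-194 + 213))*(4173 + 31²) = (-1/4224 + 1/19)*(4173 + 961) = (-1/4224 + 1/19)*5134 = (4205/80256)*5134 = 10794235/40128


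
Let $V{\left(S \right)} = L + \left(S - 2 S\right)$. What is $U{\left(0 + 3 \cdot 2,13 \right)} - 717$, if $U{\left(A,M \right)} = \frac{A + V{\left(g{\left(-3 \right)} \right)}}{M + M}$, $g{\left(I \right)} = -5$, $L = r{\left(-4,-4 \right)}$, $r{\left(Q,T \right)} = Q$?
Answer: $- \frac{18635}{26} \approx -716.73$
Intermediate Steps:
$L = -4$
$V{\left(S \right)} = -4 - S$ ($V{\left(S \right)} = -4 + \left(S - 2 S\right) = -4 - S$)
$U{\left(A,M \right)} = \frac{1 + A}{2 M}$ ($U{\left(A,M \right)} = \frac{A - -1}{M + M} = \frac{A + \left(-4 + 5\right)}{2 M} = \left(A + 1\right) \frac{1}{2 M} = \left(1 + A\right) \frac{1}{2 M} = \frac{1 + A}{2 M}$)
$U{\left(0 + 3 \cdot 2,13 \right)} - 717 = \frac{1 + \left(0 + 3 \cdot 2\right)}{2 \cdot 13} - 717 = \frac{1}{2} \cdot \frac{1}{13} \left(1 + \left(0 + 6\right)\right) - 717 = \frac{1}{2} \cdot \frac{1}{13} \left(1 + 6\right) - 717 = \frac{1}{2} \cdot \frac{1}{13} \cdot 7 - 717 = \frac{7}{26} - 717 = - \frac{18635}{26}$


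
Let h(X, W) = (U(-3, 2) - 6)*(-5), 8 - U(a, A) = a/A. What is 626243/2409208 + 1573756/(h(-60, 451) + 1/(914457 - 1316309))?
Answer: -1523619682370837423/16942540840488 ≈ -89929.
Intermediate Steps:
U(a, A) = 8 - a/A
h(X, W) = -35/2 (h(X, W) = ((8 - 1*(-3)/2) - 6)*(-5) = ((8 - 1*(-3)*½) - 6)*(-5) = ((8 + 3/2) - 6)*(-5) = (19/2 - 6)*(-5) = (7/2)*(-5) = -35/2)
626243/2409208 + 1573756/(h(-60, 451) + 1/(914457 - 1316309)) = 626243/2409208 + 1573756/(-35/2 + 1/(914457 - 1316309)) = 626243*(1/2409208) + 1573756/(-35/2 + 1/(-401852)) = 626243/2409208 + 1573756/(-35/2 - 1/401852) = 626243/2409208 + 1573756/(-7032411/401852) = 626243/2409208 + 1573756*(-401852/7032411) = 626243/2409208 - 632416996112/7032411 = -1523619682370837423/16942540840488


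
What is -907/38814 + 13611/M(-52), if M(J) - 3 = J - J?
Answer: 176098211/38814 ≈ 4537.0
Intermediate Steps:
M(J) = 3 (M(J) = 3 + (J - J) = 3 + 0 = 3)
-907/38814 + 13611/M(-52) = -907/38814 + 13611/3 = -907*1/38814 + 13611*(⅓) = -907/38814 + 4537 = 176098211/38814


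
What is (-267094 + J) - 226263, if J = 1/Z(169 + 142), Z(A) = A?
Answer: -153434026/311 ≈ -4.9336e+5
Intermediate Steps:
J = 1/311 (J = 1/(169 + 142) = 1/311 ≈ 0.0032154)
(-267094 + J) - 226263 = (-267094 + 1/311) - 226263 = -83066233/311 - 226263 = -153434026/311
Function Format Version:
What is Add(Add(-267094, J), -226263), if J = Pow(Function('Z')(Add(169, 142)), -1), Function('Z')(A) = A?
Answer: Rational(-153434026, 311) ≈ -4.9336e+5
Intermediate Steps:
J = Rational(1, 311) (J = Pow(Add(169, 142), -1) = Pow(311, -1) = Rational(1, 311) ≈ 0.0032154)
Add(Add(-267094, J), -226263) = Add(Add(-267094, Rational(1, 311)), -226263) = Add(Rational(-83066233, 311), -226263) = Rational(-153434026, 311)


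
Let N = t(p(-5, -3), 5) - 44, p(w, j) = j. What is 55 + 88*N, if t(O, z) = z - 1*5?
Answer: -3817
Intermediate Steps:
t(O, z) = -5 + z (t(O, z) = z - 5 = -5 + z)
N = -44 (N = (-5 + 5) - 44 = 0 - 44 = -44)
55 + 88*N = 55 + 88*(-44) = 55 - 3872 = -3817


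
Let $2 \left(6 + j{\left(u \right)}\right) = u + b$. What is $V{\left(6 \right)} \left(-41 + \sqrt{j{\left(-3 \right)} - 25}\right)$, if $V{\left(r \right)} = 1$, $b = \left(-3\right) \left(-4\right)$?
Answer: $-41 + \frac{i \sqrt{106}}{2} \approx -41.0 + 5.1478 i$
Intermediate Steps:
$b = 12$
$j{\left(u \right)} = \frac{u}{2}$ ($j{\left(u \right)} = -6 + \frac{u + 12}{2} = -6 + \frac{12 + u}{2} = -6 + \left(6 + \frac{u}{2}\right) = \frac{u}{2}$)
$V{\left(6 \right)} \left(-41 + \sqrt{j{\left(-3 \right)} - 25}\right) = 1 \left(-41 + \sqrt{\frac{1}{2} \left(-3\right) - 25}\right) = 1 \left(-41 + \sqrt{- \frac{3}{2} - 25}\right) = 1 \left(-41 + \sqrt{- \frac{53}{2}}\right) = 1 \left(-41 + \frac{i \sqrt{106}}{2}\right) = -41 + \frac{i \sqrt{106}}{2}$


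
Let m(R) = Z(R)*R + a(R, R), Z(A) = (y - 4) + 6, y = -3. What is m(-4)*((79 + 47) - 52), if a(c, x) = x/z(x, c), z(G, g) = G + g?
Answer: 333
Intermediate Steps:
a(c, x) = x/(c + x) (a(c, x) = x/(x + c) = x/(c + x))
Z(A) = -1 (Z(A) = (-3 - 4) + 6 = -7 + 6 = -1)
m(R) = ½ - R (m(R) = -R + R/(R + R) = -R + R/((2*R)) = -R + R*(1/(2*R)) = -R + ½ = ½ - R)
m(-4)*((79 + 47) - 52) = (½ - 1*(-4))*((79 + 47) - 52) = (½ + 4)*(126 - 52) = (9/2)*74 = 333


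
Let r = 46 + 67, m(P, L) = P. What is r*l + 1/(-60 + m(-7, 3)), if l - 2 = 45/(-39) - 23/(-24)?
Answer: 4262161/20904 ≈ 203.89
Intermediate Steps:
l = 563/312 (l = 2 + (45/(-39) - 23/(-24)) = 2 + (45*(-1/39) - 23*(-1/24)) = 2 + (-15/13 + 23/24) = 2 - 61/312 = 563/312 ≈ 1.8045)
r = 113
r*l + 1/(-60 + m(-7, 3)) = 113*(563/312) + 1/(-60 - 7) = 63619/312 + 1/(-67) = 63619/312 - 1/67 = 4262161/20904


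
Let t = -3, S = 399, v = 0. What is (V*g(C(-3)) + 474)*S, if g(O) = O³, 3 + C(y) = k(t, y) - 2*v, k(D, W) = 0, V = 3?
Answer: 156807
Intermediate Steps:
C(y) = -3 (C(y) = -3 + (0 - 2*0) = -3 + (0 + 0) = -3 + 0 = -3)
(V*g(C(-3)) + 474)*S = (3*(-3)³ + 474)*399 = (3*(-27) + 474)*399 = (-81 + 474)*399 = 393*399 = 156807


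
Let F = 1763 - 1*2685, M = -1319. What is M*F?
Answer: 1216118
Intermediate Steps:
F = -922 (F = 1763 - 2685 = -922)
M*F = -1319*(-922) = 1216118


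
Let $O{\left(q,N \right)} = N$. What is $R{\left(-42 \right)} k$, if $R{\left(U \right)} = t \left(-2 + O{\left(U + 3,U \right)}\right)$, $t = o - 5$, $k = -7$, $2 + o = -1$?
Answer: $-2464$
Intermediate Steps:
$o = -3$ ($o = -2 - 1 = -3$)
$t = -8$ ($t = -3 - 5 = -8$)
$R{\left(U \right)} = 16 - 8 U$ ($R{\left(U \right)} = - 8 \left(-2 + U\right) = 16 - 8 U$)
$R{\left(-42 \right)} k = \left(16 - -336\right) \left(-7\right) = \left(16 + 336\right) \left(-7\right) = 352 \left(-7\right) = -2464$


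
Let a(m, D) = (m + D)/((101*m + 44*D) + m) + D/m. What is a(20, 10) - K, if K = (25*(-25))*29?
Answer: 4495127/248 ≈ 18126.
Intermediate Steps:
a(m, D) = D/m + (D + m)/(44*D + 102*m) (a(m, D) = (D + m)/((44*D + 101*m) + m) + D/m = (D + m)/(44*D + 102*m) + D/m = D/m + (D + m)/(44*D + 102*m))
K = -18125 (K = -625*29 = -18125)
a(20, 10) - K = (½)*(20² + 44*10² + 103*10*20)/(20*(22*10 + 51*20)) - 1*(-18125) = (½)*(1/20)*(400 + 44*100 + 20600)/(220 + 1020) + 18125 = (½)*(1/20)*(400 + 4400 + 20600)/1240 + 18125 = (½)*(1/20)*(1/1240)*25400 + 18125 = 127/248 + 18125 = 4495127/248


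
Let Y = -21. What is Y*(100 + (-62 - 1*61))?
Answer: 483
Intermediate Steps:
Y*(100 + (-62 - 1*61)) = -21*(100 + (-62 - 1*61)) = -21*(100 + (-62 - 61)) = -21*(100 - 123) = -21*(-23) = 483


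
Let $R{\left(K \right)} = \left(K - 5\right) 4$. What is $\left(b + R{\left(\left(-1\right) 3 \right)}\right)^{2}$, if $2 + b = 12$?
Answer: $484$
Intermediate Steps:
$b = 10$ ($b = -2 + 12 = 10$)
$R{\left(K \right)} = -20 + 4 K$ ($R{\left(K \right)} = \left(-5 + K\right) 4 = -20 + 4 K$)
$\left(b + R{\left(\left(-1\right) 3 \right)}\right)^{2} = \left(10 - \left(20 - 4 \left(\left(-1\right) 3\right)\right)\right)^{2} = \left(10 + \left(-20 + 4 \left(-3\right)\right)\right)^{2} = \left(10 - 32\right)^{2} = \left(-22\right)^{2} = 484$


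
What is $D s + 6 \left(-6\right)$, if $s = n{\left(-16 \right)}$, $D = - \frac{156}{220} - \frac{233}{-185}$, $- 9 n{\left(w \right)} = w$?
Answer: $- \frac{128284}{3663} \approx -35.022$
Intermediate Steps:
$n{\left(w \right)} = - \frac{w}{9}$
$D = \frac{224}{407}$ ($D = \left(-156\right) \frac{1}{220} - - \frac{233}{185} = - \frac{39}{55} + \frac{233}{185} = \frac{224}{407} \approx 0.55037$)
$s = \frac{16}{9}$ ($s = \left(- \frac{1}{9}\right) \left(-16\right) = \frac{16}{9} \approx 1.7778$)
$D s + 6 \left(-6\right) = \frac{224}{407} \cdot \frac{16}{9} + 6 \left(-6\right) = \frac{3584}{3663} - 36 = - \frac{128284}{3663}$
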